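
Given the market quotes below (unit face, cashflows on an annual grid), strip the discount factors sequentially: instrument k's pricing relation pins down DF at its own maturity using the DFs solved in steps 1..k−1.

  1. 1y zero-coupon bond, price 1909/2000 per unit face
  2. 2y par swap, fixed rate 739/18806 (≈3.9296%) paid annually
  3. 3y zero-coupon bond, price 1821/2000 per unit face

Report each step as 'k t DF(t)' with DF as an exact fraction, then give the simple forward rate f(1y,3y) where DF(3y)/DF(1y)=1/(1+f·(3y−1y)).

1 1 1909/2000
2 2 9261/10000
3 3 1821/2000
f(1y,3y) = ((1909/2000)/(1821/2000) − 1)/(2) = 44/1821 ≈ 2.4163%

step 1 [1y] zero: DF = P = 1909/2000 ≈ 0.954500
step 2 [2y] swap r/1=739/18806: DF=(1 − 739/18806·(0.954500))/(1+739/18806) = 9261/10000 ≈ 0.926100
step 3 [3y] zero: DF = P = 1821/2000 ≈ 0.910500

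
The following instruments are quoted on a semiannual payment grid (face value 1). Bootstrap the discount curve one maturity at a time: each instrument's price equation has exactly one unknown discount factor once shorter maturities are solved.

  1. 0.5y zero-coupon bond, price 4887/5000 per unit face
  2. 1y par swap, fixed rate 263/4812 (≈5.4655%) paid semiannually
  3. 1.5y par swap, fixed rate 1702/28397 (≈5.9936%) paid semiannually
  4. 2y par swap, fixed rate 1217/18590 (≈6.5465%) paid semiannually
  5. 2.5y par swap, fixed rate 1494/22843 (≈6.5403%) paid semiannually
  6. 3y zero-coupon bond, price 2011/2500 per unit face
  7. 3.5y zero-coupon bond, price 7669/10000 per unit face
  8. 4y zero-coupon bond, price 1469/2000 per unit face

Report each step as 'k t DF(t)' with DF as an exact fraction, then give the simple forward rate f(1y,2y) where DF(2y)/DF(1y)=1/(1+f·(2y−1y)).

step 1 [0.5y] zero: DF = P = 4887/5000 ≈ 0.977400
step 2 [1y] swap r/2=263/9624: DF=(1 − 263/9624·(0.977400))/(1+263/9624) = 4737/5000 ≈ 0.947400
step 3 [1.5y] swap r/2=851/28397: DF=(1 − 851/28397·(0.977400+0.947400))/(1+851/28397) = 9149/10000 ≈ 0.914900
step 4 [2y] swap r/2=1217/37180: DF=(1 − 1217/37180·(0.977400+0.947400+0.914900))/(1+1217/37180) = 8783/10000 ≈ 0.878300
step 5 [2.5y] swap r/2=747/22843: DF=(1 − 747/22843·(0.977400+0.947400+0.914900+0.878300))/(1+747/22843) = 4253/5000 ≈ 0.850600
step 6 [3y] zero: DF = P = 2011/2500 ≈ 0.804400
step 7 [3.5y] zero: DF = P = 7669/10000 ≈ 0.766900
step 8 [4y] zero: DF = P = 1469/2000 ≈ 0.734500

1 1/2 4887/5000
2 1 4737/5000
3 3/2 9149/10000
4 2 8783/10000
5 5/2 4253/5000
6 3 2011/2500
7 7/2 7669/10000
8 4 1469/2000
f(1y,2y) = ((4737/5000)/(8783/10000) − 1)/(1) = 691/8783 ≈ 7.8675%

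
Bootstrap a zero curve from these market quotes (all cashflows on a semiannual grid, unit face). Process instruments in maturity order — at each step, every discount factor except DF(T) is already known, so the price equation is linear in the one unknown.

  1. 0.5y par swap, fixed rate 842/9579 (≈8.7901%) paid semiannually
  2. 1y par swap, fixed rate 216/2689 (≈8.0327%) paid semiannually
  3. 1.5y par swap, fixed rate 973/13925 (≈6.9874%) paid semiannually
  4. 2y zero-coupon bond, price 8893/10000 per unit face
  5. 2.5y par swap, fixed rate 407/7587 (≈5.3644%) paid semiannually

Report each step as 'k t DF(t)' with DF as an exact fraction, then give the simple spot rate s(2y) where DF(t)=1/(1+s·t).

step 1 [0.5y] swap r/2=421/9579: DF=(1 − 421/9579·(0))/(1+421/9579) = 9579/10000 ≈ 0.957900
step 2 [1y] swap r/2=108/2689: DF=(1 − 108/2689·(0.957900))/(1+108/2689) = 2311/2500 ≈ 0.924400
step 3 [1.5y] swap r/2=973/27850: DF=(1 − 973/27850·(0.957900+0.924400))/(1+973/27850) = 9027/10000 ≈ 0.902700
step 4 [2y] zero: DF = P = 8893/10000 ≈ 0.889300
step 5 [2.5y] swap r/2=407/15174: DF=(1 − 407/15174·(0.957900+0.924400+0.902700+0.889300))/(1+407/15174) = 8779/10000 ≈ 0.877900

1 1/2 9579/10000
2 1 2311/2500
3 3/2 9027/10000
4 2 8893/10000
5 5/2 8779/10000
s(2y) = (1/(8893/10000) − 1)/(2) = 1107/17786 ≈ 6.2240%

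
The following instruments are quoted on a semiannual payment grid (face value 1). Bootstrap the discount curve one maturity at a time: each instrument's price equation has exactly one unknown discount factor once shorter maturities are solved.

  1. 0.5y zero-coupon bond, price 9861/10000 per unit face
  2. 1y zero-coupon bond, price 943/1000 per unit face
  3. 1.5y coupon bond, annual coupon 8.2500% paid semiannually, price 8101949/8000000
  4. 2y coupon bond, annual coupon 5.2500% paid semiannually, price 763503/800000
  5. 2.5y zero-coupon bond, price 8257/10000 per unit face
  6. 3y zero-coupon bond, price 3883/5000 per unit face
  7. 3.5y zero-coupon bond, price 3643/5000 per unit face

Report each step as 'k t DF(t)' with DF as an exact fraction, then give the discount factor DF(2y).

step 1 [0.5y] zero: DF = P = 9861/10000 ≈ 0.986100
step 2 [1y] zero: DF = P = 943/1000 ≈ 0.943000
step 3 [1.5y] bond c/2=33/800: DF=(8101949/8000000 − 33/800·(0.986100+0.943000))/(1+33/800) = 4481/5000 ≈ 0.896200
step 4 [2y] bond c/2=21/800: DF=(763503/800000 − 21/800·(0.986100+0.943000+0.896200))/(1+21/800) = 8577/10000 ≈ 0.857700
step 5 [2.5y] zero: DF = P = 8257/10000 ≈ 0.825700
step 6 [3y] zero: DF = P = 3883/5000 ≈ 0.776600
step 7 [3.5y] zero: DF = P = 3643/5000 ≈ 0.728600

1 1/2 9861/10000
2 1 943/1000
3 3/2 4481/5000
4 2 8577/10000
5 5/2 8257/10000
6 3 3883/5000
7 7/2 3643/5000
DF(2y) = 8577/10000 ≈ 0.857700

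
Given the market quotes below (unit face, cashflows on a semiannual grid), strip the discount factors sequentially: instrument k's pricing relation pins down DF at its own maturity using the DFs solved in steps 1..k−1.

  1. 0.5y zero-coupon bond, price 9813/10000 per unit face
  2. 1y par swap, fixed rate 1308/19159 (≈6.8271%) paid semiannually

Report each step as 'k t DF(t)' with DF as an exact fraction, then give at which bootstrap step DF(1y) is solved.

step 1 [0.5y] zero: DF = P = 9813/10000 ≈ 0.981300
step 2 [1y] swap r/2=654/19159: DF=(1 − 654/19159·(0.981300))/(1+654/19159) = 4673/5000 ≈ 0.934600

1 1/2 9813/10000
2 1 4673/5000
DF(1y) is solved at step 2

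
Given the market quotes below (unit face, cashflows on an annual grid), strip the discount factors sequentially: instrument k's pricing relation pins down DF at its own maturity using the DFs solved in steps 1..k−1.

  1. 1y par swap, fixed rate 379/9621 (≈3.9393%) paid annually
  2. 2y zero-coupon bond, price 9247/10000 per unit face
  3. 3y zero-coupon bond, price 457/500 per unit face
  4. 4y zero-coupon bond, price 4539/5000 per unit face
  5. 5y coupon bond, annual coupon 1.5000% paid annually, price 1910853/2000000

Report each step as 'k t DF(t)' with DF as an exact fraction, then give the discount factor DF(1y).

1 1 9621/10000
2 2 9247/10000
3 3 457/500
4 4 4539/5000
5 5 1773/2000
DF(1y) = 9621/10000 ≈ 0.962100

step 1 [1y] swap r/1=379/9621: DF=(1 − 379/9621·(0))/(1+379/9621) = 9621/10000 ≈ 0.962100
step 2 [2y] zero: DF = P = 9247/10000 ≈ 0.924700
step 3 [3y] zero: DF = P = 457/500 ≈ 0.914000
step 4 [4y] zero: DF = P = 4539/5000 ≈ 0.907800
step 5 [5y] bond c/1=3/200: DF=(1910853/2000000 − 3/200·(0.962100+0.924700+0.914000+0.907800))/(1+3/200) = 1773/2000 ≈ 0.886500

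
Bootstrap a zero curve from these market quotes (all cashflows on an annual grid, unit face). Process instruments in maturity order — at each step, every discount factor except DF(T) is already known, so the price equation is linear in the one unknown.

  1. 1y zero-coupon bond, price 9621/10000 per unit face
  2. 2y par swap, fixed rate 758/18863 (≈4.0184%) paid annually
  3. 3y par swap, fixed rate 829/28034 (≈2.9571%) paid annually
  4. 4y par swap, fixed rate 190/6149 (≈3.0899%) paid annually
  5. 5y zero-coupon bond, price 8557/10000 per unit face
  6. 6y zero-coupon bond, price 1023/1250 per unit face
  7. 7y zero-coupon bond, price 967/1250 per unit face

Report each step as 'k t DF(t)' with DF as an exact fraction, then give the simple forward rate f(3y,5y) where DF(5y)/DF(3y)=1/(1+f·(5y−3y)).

step 1 [1y] zero: DF = P = 9621/10000 ≈ 0.962100
step 2 [2y] swap r/1=758/18863: DF=(1 − 758/18863·(0.962100))/(1+758/18863) = 4621/5000 ≈ 0.924200
step 3 [3y] swap r/1=829/28034: DF=(1 − 829/28034·(0.962100+0.924200))/(1+829/28034) = 9171/10000 ≈ 0.917100
step 4 [4y] swap r/1=190/6149: DF=(1 − 190/6149·(0.962100+0.924200+0.917100))/(1+190/6149) = 443/500 ≈ 0.886000
step 5 [5y] zero: DF = P = 8557/10000 ≈ 0.855700
step 6 [6y] zero: DF = P = 1023/1250 ≈ 0.818400
step 7 [7y] zero: DF = P = 967/1250 ≈ 0.773600

1 1 9621/10000
2 2 4621/5000
3 3 9171/10000
4 4 443/500
5 5 8557/10000
6 6 1023/1250
7 7 967/1250
f(3y,5y) = ((9171/10000)/(8557/10000) − 1)/(2) = 307/8557 ≈ 3.5877%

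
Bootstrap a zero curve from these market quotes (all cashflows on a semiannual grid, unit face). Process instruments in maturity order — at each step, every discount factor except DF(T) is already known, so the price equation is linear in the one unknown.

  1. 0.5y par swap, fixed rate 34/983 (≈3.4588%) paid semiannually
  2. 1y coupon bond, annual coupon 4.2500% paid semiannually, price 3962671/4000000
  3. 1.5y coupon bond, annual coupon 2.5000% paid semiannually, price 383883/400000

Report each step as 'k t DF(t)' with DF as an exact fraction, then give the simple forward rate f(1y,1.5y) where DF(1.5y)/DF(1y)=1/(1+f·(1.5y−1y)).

1 1/2 983/1000
2 1 1187/1250
3 3/2 231/250
f(1y,1.5y) = ((1187/1250)/(231/250) − 1)/(1/2) = 64/1155 ≈ 5.5411%

step 1 [0.5y] swap r/2=17/983: DF=(1 − 17/983·(0))/(1+17/983) = 983/1000 ≈ 0.983000
step 2 [1y] bond c/2=17/800: DF=(3962671/4000000 − 17/800·(0.983000))/(1+17/800) = 1187/1250 ≈ 0.949600
step 3 [1.5y] bond c/2=1/80: DF=(383883/400000 − 1/80·(0.983000+0.949600))/(1+1/80) = 231/250 ≈ 0.924000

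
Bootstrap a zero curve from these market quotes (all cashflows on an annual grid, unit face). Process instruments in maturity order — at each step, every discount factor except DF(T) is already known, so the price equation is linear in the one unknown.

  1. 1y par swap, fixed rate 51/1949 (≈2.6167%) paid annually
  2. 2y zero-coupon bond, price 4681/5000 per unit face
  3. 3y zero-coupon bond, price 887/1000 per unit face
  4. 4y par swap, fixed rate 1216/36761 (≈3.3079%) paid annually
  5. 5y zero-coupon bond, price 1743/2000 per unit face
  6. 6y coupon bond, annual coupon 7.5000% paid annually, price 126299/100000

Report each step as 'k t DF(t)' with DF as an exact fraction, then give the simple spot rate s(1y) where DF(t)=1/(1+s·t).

step 1 [1y] swap r/1=51/1949: DF=(1 − 51/1949·(0))/(1+51/1949) = 1949/2000 ≈ 0.974500
step 2 [2y] zero: DF = P = 4681/5000 ≈ 0.936200
step 3 [3y] zero: DF = P = 887/1000 ≈ 0.887000
step 4 [4y] swap r/1=1216/36761: DF=(1 − 1216/36761·(0.974500+0.936200+0.887000))/(1+1216/36761) = 549/625 ≈ 0.878400
step 5 [5y] zero: DF = P = 1743/2000 ≈ 0.871500
step 6 [6y] bond c/1=3/40: DF=(126299/100000 − 3/40·(0.974500+0.936200+0.887000+0.878400+0.871500))/(1+3/40) = 536/625 ≈ 0.857600

1 1 1949/2000
2 2 4681/5000
3 3 887/1000
4 4 549/625
5 5 1743/2000
6 6 536/625
s(1y) = (1/(1949/2000) − 1)/(1) = 51/1949 ≈ 2.6167%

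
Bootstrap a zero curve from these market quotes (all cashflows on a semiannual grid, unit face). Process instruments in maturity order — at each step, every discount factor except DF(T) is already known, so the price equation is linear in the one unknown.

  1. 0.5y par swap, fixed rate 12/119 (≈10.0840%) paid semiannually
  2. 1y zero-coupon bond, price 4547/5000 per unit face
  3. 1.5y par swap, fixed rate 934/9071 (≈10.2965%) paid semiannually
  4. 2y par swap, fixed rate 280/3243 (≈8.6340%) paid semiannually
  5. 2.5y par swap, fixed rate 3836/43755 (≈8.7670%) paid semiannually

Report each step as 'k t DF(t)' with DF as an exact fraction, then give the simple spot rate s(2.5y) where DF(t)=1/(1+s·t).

step 1 [0.5y] swap r/2=6/119: DF=(1 − 6/119·(0))/(1+6/119) = 119/125 ≈ 0.952000
step 2 [1y] zero: DF = P = 4547/5000 ≈ 0.909400
step 3 [1.5y] swap r/2=467/9071: DF=(1 − 467/9071·(0.952000+0.909400))/(1+467/9071) = 8599/10000 ≈ 0.859900
step 4 [2y] swap r/2=140/3243: DF=(1 − 140/3243·(0.952000+0.909400+0.859900))/(1+140/3243) = 423/500 ≈ 0.846000
step 5 [2.5y] swap r/2=1918/43755: DF=(1 − 1918/43755·(0.952000+0.909400+0.859900+0.846000))/(1+1918/43755) = 4041/5000 ≈ 0.808200

1 1/2 119/125
2 1 4547/5000
3 3/2 8599/10000
4 2 423/500
5 5/2 4041/5000
s(2.5y) = (1/(4041/5000) − 1)/(5/2) = 1918/20205 ≈ 9.4927%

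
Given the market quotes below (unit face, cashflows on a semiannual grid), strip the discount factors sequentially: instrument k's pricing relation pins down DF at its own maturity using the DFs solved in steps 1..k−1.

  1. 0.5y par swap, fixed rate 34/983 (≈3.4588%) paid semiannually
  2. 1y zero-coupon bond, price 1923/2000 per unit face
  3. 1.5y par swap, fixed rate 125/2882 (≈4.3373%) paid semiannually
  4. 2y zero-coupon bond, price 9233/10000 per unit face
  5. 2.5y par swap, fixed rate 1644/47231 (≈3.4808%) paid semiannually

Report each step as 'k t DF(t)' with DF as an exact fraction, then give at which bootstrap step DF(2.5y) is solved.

step 1 [0.5y] swap r/2=17/983: DF=(1 − 17/983·(0))/(1+17/983) = 983/1000 ≈ 0.983000
step 2 [1y] zero: DF = P = 1923/2000 ≈ 0.961500
step 3 [1.5y] swap r/2=125/5764: DF=(1 − 125/5764·(0.983000+0.961500))/(1+125/5764) = 15/16 ≈ 0.937500
step 4 [2y] zero: DF = P = 9233/10000 ≈ 0.923300
step 5 [2.5y] swap r/2=822/47231: DF=(1 − 822/47231·(0.983000+0.961500+0.937500+0.923300))/(1+822/47231) = 4589/5000 ≈ 0.917800

1 1/2 983/1000
2 1 1923/2000
3 3/2 15/16
4 2 9233/10000
5 5/2 4589/5000
DF(2.5y) is solved at step 5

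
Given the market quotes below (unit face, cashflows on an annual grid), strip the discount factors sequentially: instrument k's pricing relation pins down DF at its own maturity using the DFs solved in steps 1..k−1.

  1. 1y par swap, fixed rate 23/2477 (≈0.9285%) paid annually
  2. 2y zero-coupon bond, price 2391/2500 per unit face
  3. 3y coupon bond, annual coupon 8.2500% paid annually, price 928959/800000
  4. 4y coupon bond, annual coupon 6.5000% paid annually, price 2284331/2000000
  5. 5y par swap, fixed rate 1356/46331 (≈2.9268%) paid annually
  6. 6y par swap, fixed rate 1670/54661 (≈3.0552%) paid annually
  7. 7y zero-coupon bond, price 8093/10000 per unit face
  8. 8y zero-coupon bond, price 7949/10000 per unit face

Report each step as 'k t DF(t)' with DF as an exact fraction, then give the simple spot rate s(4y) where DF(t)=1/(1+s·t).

1 1 2477/2500
2 2 2391/2500
3 3 9243/10000
4 4 2243/2500
5 5 2161/2500
6 6 833/1000
7 7 8093/10000
8 8 7949/10000
s(4y) = (1/(2243/2500) − 1)/(4) = 257/8972 ≈ 2.8645%

step 1 [1y] swap r/1=23/2477: DF=(1 − 23/2477·(0))/(1+23/2477) = 2477/2500 ≈ 0.990800
step 2 [2y] zero: DF = P = 2391/2500 ≈ 0.956400
step 3 [3y] bond c/1=33/400: DF=(928959/800000 − 33/400·(0.990800+0.956400))/(1+33/400) = 9243/10000 ≈ 0.924300
step 4 [4y] bond c/1=13/200: DF=(2284331/2000000 − 13/200·(0.990800+0.956400+0.924300))/(1+13/200) = 2243/2500 ≈ 0.897200
step 5 [5y] swap r/1=1356/46331: DF=(1 − 1356/46331·(0.990800+0.956400+0.924300+0.897200))/(1+1356/46331) = 2161/2500 ≈ 0.864400
step 6 [6y] swap r/1=1670/54661: DF=(1 − 1670/54661·(0.990800+0.956400+0.924300+0.897200+0.864400))/(1+1670/54661) = 833/1000 ≈ 0.833000
step 7 [7y] zero: DF = P = 8093/10000 ≈ 0.809300
step 8 [8y] zero: DF = P = 7949/10000 ≈ 0.794900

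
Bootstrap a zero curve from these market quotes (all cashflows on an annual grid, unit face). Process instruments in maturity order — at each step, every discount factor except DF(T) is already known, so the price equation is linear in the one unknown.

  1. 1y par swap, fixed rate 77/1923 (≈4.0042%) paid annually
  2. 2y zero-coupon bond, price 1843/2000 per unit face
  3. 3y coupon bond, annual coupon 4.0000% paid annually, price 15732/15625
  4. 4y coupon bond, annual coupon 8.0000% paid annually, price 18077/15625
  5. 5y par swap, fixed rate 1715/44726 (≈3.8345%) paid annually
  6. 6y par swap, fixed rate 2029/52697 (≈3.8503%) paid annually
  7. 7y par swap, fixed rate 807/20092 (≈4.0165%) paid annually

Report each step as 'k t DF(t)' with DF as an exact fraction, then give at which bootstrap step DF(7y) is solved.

step 1 [1y] swap r/1=77/1923: DF=(1 − 77/1923·(0))/(1+77/1923) = 1923/2000 ≈ 0.961500
step 2 [2y] zero: DF = P = 1843/2000 ≈ 0.921500
step 3 [3y] bond c/1=1/25: DF=(15732/15625 − 1/25·(0.961500+0.921500))/(1+1/25) = 8957/10000 ≈ 0.895700
step 4 [4y] bond c/1=2/25: DF=(18077/15625 − 2/25·(0.961500+0.921500+0.895700))/(1+2/25) = 4327/5000 ≈ 0.865400
step 5 [5y] swap r/1=1715/44726: DF=(1 − 1715/44726·(0.961500+0.921500+0.895700+0.865400))/(1+1715/44726) = 1657/2000 ≈ 0.828500
step 6 [6y] swap r/1=2029/52697: DF=(1 − 2029/52697·(0.961500+0.921500+0.895700+0.865400+0.828500))/(1+2029/52697) = 7971/10000 ≈ 0.797100
step 7 [7y] swap r/1=807/20092: DF=(1 − 807/20092·(0.961500+0.921500+0.895700+0.865400+0.828500+0.797100))/(1+807/20092) = 7579/10000 ≈ 0.757900

1 1 1923/2000
2 2 1843/2000
3 3 8957/10000
4 4 4327/5000
5 5 1657/2000
6 6 7971/10000
7 7 7579/10000
DF(7y) is solved at step 7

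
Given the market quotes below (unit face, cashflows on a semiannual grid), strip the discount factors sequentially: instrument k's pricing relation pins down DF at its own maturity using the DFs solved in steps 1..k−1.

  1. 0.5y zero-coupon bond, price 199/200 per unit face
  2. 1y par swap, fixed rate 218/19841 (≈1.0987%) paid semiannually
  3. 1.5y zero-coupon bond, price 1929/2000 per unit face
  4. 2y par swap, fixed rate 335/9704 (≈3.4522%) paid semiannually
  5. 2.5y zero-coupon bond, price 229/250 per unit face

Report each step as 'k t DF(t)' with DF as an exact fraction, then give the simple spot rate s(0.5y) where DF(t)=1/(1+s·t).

1 1/2 199/200
2 1 9891/10000
3 3/2 1929/2000
4 2 933/1000
5 5/2 229/250
s(0.5y) = (1/(199/200) − 1)/(1/2) = 2/199 ≈ 1.0050%

step 1 [0.5y] zero: DF = P = 199/200 ≈ 0.995000
step 2 [1y] swap r/2=109/19841: DF=(1 − 109/19841·(0.995000))/(1+109/19841) = 9891/10000 ≈ 0.989100
step 3 [1.5y] zero: DF = P = 1929/2000 ≈ 0.964500
step 4 [2y] swap r/2=335/19408: DF=(1 − 335/19408·(0.995000+0.989100+0.964500))/(1+335/19408) = 933/1000 ≈ 0.933000
step 5 [2.5y] zero: DF = P = 229/250 ≈ 0.916000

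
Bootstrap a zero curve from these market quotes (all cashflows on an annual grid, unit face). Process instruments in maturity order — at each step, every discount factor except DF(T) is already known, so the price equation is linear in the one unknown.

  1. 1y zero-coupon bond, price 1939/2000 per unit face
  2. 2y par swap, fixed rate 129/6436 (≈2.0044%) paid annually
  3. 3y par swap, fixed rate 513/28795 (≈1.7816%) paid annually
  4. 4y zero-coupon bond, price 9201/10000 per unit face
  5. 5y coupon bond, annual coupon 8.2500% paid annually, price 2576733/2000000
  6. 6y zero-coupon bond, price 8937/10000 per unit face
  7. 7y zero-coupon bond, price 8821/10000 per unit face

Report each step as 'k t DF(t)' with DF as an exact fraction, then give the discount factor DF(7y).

1 1 1939/2000
2 2 9613/10000
3 3 9487/10000
4 4 9201/10000
5 5 4503/5000
6 6 8937/10000
7 7 8821/10000
DF(7y) = 8821/10000 ≈ 0.882100

step 1 [1y] zero: DF = P = 1939/2000 ≈ 0.969500
step 2 [2y] swap r/1=129/6436: DF=(1 − 129/6436·(0.969500))/(1+129/6436) = 9613/10000 ≈ 0.961300
step 3 [3y] swap r/1=513/28795: DF=(1 − 513/28795·(0.969500+0.961300))/(1+513/28795) = 9487/10000 ≈ 0.948700
step 4 [4y] zero: DF = P = 9201/10000 ≈ 0.920100
step 5 [5y] bond c/1=33/400: DF=(2576733/2000000 − 33/400·(0.969500+0.961300+0.948700+0.920100))/(1+33/400) = 4503/5000 ≈ 0.900600
step 6 [6y] zero: DF = P = 8937/10000 ≈ 0.893700
step 7 [7y] zero: DF = P = 8821/10000 ≈ 0.882100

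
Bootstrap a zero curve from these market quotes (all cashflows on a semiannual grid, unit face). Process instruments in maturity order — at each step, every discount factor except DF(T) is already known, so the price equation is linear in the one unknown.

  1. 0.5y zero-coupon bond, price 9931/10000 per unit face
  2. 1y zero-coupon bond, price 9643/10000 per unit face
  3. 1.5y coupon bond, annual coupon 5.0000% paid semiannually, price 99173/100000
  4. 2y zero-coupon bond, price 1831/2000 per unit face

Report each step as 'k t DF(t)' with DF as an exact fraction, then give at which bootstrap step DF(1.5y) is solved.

step 1 [0.5y] zero: DF = P = 9931/10000 ≈ 0.993100
step 2 [1y] zero: DF = P = 9643/10000 ≈ 0.964300
step 3 [1.5y] bond c/2=1/40: DF=(99173/100000 − 1/40·(0.993100+0.964300))/(1+1/40) = 4599/5000 ≈ 0.919800
step 4 [2y] zero: DF = P = 1831/2000 ≈ 0.915500

1 1/2 9931/10000
2 1 9643/10000
3 3/2 4599/5000
4 2 1831/2000
DF(1.5y) is solved at step 3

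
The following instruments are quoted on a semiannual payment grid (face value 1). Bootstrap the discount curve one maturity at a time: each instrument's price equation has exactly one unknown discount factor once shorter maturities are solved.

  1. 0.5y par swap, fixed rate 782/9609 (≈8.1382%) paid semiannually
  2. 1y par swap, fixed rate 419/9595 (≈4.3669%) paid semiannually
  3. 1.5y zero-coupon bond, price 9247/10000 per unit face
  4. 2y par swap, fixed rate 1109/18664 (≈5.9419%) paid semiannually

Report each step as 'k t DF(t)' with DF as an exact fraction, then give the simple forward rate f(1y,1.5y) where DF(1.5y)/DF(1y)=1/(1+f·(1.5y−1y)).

1 1/2 9609/10000
2 1 9581/10000
3 3/2 9247/10000
4 2 8891/10000
f(1y,1.5y) = ((9581/10000)/(9247/10000) − 1)/(1/2) = 668/9247 ≈ 7.2240%

step 1 [0.5y] swap r/2=391/9609: DF=(1 − 391/9609·(0))/(1+391/9609) = 9609/10000 ≈ 0.960900
step 2 [1y] swap r/2=419/19190: DF=(1 − 419/19190·(0.960900))/(1+419/19190) = 9581/10000 ≈ 0.958100
step 3 [1.5y] zero: DF = P = 9247/10000 ≈ 0.924700
step 4 [2y] swap r/2=1109/37328: DF=(1 − 1109/37328·(0.960900+0.958100+0.924700))/(1+1109/37328) = 8891/10000 ≈ 0.889100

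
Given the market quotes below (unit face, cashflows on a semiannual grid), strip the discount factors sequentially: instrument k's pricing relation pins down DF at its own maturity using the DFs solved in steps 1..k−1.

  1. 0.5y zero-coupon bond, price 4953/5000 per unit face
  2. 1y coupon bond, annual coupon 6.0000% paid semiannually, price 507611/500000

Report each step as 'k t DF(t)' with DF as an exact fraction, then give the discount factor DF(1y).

step 1 [0.5y] zero: DF = P = 4953/5000 ≈ 0.990600
step 2 [1y] bond c/2=3/100: DF=(507611/500000 − 3/100·(0.990600))/(1+3/100) = 598/625 ≈ 0.956800

1 1/2 4953/5000
2 1 598/625
DF(1y) = 598/625 ≈ 0.956800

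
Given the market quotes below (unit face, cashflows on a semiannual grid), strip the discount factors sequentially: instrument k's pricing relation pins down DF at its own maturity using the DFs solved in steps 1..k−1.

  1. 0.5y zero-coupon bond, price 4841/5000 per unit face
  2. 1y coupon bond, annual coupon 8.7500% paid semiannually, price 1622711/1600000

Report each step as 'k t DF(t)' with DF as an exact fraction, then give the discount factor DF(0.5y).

step 1 [0.5y] zero: DF = P = 4841/5000 ≈ 0.968200
step 2 [1y] bond c/2=7/160: DF=(1622711/1600000 − 7/160·(0.968200))/(1+7/160) = 9311/10000 ≈ 0.931100

1 1/2 4841/5000
2 1 9311/10000
DF(0.5y) = 4841/5000 ≈ 0.968200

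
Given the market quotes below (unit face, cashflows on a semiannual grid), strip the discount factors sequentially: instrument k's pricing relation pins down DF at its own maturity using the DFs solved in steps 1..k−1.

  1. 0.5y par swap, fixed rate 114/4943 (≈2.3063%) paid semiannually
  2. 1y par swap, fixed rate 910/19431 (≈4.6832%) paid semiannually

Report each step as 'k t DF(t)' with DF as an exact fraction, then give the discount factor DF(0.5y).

1 1/2 4943/5000
2 1 1909/2000
DF(0.5y) = 4943/5000 ≈ 0.988600

step 1 [0.5y] swap r/2=57/4943: DF=(1 − 57/4943·(0))/(1+57/4943) = 4943/5000 ≈ 0.988600
step 2 [1y] swap r/2=455/19431: DF=(1 − 455/19431·(0.988600))/(1+455/19431) = 1909/2000 ≈ 0.954500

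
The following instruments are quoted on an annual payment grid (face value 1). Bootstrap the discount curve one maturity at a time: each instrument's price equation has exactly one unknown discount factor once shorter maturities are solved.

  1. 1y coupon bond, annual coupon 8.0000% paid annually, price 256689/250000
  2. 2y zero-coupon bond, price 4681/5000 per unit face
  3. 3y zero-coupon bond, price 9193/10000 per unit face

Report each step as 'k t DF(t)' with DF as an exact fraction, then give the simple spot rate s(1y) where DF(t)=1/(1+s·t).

1 1 9507/10000
2 2 4681/5000
3 3 9193/10000
s(1y) = (1/(9507/10000) − 1)/(1) = 493/9507 ≈ 5.1857%

step 1 [1y] bond c/1=2/25: DF=(256689/250000 − 2/25·(0))/(1+2/25) = 9507/10000 ≈ 0.950700
step 2 [2y] zero: DF = P = 4681/5000 ≈ 0.936200
step 3 [3y] zero: DF = P = 9193/10000 ≈ 0.919300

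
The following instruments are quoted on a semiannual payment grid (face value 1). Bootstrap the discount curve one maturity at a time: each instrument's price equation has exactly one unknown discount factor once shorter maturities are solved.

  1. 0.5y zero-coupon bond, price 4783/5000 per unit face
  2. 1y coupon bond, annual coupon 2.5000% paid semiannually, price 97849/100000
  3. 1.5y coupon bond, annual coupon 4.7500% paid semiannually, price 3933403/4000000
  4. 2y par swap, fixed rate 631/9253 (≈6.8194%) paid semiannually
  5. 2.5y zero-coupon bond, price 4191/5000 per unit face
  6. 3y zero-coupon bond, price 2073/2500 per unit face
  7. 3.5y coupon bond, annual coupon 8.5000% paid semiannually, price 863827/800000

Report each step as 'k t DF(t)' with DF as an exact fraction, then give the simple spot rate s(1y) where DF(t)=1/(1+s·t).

step 1 [0.5y] zero: DF = P = 4783/5000 ≈ 0.956600
step 2 [1y] bond c/2=1/80: DF=(97849/100000 − 1/80·(0.956600))/(1+1/80) = 4773/5000 ≈ 0.954600
step 3 [1.5y] bond c/2=19/800: DF=(3933403/4000000 − 19/800·(0.956600+0.954600))/(1+19/800) = 4581/5000 ≈ 0.916200
step 4 [2y] swap r/2=631/18506: DF=(1 − 631/18506·(0.956600+0.954600+0.916200))/(1+631/18506) = 4369/5000 ≈ 0.873800
step 5 [2.5y] zero: DF = P = 4191/5000 ≈ 0.838200
step 6 [3y] zero: DF = P = 2073/2500 ≈ 0.829200
step 7 [3.5y] bond c/2=17/400: DF=(863827/800000 − 17/400·(0.956600+0.954600+0.916200+0.873800+0.838200+0.829200))/(1+17/400) = 8169/10000 ≈ 0.816900

1 1/2 4783/5000
2 1 4773/5000
3 3/2 4581/5000
4 2 4369/5000
5 5/2 4191/5000
6 3 2073/2500
7 7/2 8169/10000
s(1y) = (1/(4773/5000) − 1)/(1) = 227/4773 ≈ 4.7559%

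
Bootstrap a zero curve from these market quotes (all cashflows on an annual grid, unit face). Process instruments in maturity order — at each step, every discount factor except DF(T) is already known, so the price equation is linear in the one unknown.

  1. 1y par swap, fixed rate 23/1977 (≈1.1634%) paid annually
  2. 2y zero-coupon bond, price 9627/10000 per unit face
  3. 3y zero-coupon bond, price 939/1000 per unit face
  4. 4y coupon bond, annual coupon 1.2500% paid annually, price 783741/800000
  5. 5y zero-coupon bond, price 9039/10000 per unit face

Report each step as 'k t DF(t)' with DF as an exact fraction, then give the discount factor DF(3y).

step 1 [1y] swap r/1=23/1977: DF=(1 − 23/1977·(0))/(1+23/1977) = 1977/2000 ≈ 0.988500
step 2 [2y] zero: DF = P = 9627/10000 ≈ 0.962700
step 3 [3y] zero: DF = P = 939/1000 ≈ 0.939000
step 4 [4y] bond c/1=1/80: DF=(783741/800000 − 1/80·(0.988500+0.962700+0.939000))/(1+1/80) = 9319/10000 ≈ 0.931900
step 5 [5y] zero: DF = P = 9039/10000 ≈ 0.903900

1 1 1977/2000
2 2 9627/10000
3 3 939/1000
4 4 9319/10000
5 5 9039/10000
DF(3y) = 939/1000 ≈ 0.939000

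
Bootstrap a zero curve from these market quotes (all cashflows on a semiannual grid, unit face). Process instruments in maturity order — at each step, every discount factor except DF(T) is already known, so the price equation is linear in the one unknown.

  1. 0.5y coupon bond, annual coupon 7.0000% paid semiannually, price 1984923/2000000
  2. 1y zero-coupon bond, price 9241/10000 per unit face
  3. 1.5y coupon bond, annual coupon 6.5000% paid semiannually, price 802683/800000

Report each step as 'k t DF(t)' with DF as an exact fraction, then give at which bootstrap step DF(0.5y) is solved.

step 1 [0.5y] bond c/2=7/200: DF=(1984923/2000000 − 7/200·(0))/(1+7/200) = 9589/10000 ≈ 0.958900
step 2 [1y] zero: DF = P = 9241/10000 ≈ 0.924100
step 3 [1.5y] bond c/2=13/400: DF=(802683/800000 − 13/400·(0.958900+0.924100))/(1+13/400) = 73/80 ≈ 0.912500

1 1/2 9589/10000
2 1 9241/10000
3 3/2 73/80
DF(0.5y) is solved at step 1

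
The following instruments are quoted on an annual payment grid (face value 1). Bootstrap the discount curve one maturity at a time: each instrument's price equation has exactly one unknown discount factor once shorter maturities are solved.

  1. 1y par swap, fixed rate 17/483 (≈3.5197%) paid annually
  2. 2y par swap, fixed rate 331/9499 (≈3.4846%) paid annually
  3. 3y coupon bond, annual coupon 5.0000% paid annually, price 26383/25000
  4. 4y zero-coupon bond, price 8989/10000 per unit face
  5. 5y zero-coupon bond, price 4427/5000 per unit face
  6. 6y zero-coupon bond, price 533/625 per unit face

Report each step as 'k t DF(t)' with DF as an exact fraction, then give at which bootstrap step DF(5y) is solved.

1 1 483/500
2 2 4669/5000
3 3 4573/5000
4 4 8989/10000
5 5 4427/5000
6 6 533/625
DF(5y) is solved at step 5

step 1 [1y] swap r/1=17/483: DF=(1 − 17/483·(0))/(1+17/483) = 483/500 ≈ 0.966000
step 2 [2y] swap r/1=331/9499: DF=(1 − 331/9499·(0.966000))/(1+331/9499) = 4669/5000 ≈ 0.933800
step 3 [3y] bond c/1=1/20: DF=(26383/25000 − 1/20·(0.966000+0.933800))/(1+1/20) = 4573/5000 ≈ 0.914600
step 4 [4y] zero: DF = P = 8989/10000 ≈ 0.898900
step 5 [5y] zero: DF = P = 4427/5000 ≈ 0.885400
step 6 [6y] zero: DF = P = 533/625 ≈ 0.852800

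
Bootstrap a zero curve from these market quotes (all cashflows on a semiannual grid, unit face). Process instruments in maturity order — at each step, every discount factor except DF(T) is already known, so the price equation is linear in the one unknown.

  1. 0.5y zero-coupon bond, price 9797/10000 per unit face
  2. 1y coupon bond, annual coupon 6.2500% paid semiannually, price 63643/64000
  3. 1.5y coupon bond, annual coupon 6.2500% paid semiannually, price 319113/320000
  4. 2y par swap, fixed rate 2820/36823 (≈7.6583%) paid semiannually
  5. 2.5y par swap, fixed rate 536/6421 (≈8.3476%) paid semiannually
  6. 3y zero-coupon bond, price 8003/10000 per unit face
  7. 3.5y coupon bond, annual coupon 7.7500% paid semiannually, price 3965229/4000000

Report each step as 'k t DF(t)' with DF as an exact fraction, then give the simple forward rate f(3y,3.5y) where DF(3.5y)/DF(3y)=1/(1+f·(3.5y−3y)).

1 1/2 9797/10000
2 1 4673/5000
3 3/2 909/1000
4 2 859/1000
5 5/2 2031/2500
6 3 8003/10000
7 7/2 473/625
f(3y,3.5y) = ((8003/10000)/(473/625) − 1)/(1/2) = 435/3784 ≈ 11.4958%

step 1 [0.5y] zero: DF = P = 9797/10000 ≈ 0.979700
step 2 [1y] bond c/2=1/32: DF=(63643/64000 − 1/32·(0.979700))/(1+1/32) = 4673/5000 ≈ 0.934600
step 3 [1.5y] bond c/2=1/32: DF=(319113/320000 − 1/32·(0.979700+0.934600))/(1+1/32) = 909/1000 ≈ 0.909000
step 4 [2y] swap r/2=1410/36823: DF=(1 − 1410/36823·(0.979700+0.934600+0.909000))/(1+1410/36823) = 859/1000 ≈ 0.859000
step 5 [2.5y] swap r/2=268/6421: DF=(1 − 268/6421·(0.979700+0.934600+0.909000+0.859000))/(1+268/6421) = 2031/2500 ≈ 0.812400
step 6 [3y] zero: DF = P = 8003/10000 ≈ 0.800300
step 7 [3.5y] bond c/2=31/800: DF=(3965229/4000000 − 31/800·(0.979700+0.934600+0.909000+0.859000+0.812400+0.800300))/(1+31/800) = 473/625 ≈ 0.756800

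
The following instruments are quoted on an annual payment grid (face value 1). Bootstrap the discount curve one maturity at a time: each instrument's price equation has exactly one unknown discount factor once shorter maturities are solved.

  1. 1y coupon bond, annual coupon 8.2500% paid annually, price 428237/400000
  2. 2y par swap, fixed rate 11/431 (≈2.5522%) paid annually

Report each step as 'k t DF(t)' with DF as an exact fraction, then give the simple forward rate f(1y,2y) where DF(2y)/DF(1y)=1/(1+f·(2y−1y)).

1 1 989/1000
2 2 1901/2000
f(1y,2y) = ((989/1000)/(1901/2000) − 1)/(1) = 77/1901 ≈ 4.0505%

step 1 [1y] bond c/1=33/400: DF=(428237/400000 − 33/400·(0))/(1+33/400) = 989/1000 ≈ 0.989000
step 2 [2y] swap r/1=11/431: DF=(1 − 11/431·(0.989000))/(1+11/431) = 1901/2000 ≈ 0.950500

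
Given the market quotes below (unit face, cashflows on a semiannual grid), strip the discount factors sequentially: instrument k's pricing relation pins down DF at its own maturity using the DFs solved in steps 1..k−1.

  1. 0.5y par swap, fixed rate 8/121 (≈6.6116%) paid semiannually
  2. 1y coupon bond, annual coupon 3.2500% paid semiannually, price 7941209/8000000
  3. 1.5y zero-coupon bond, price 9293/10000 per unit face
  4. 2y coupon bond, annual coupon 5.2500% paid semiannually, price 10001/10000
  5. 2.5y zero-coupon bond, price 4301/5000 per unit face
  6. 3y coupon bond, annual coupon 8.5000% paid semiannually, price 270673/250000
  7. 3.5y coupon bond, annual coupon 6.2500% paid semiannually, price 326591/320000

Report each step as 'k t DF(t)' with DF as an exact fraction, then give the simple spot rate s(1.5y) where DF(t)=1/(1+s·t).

step 1 [0.5y] swap r/2=4/121: DF=(1 − 4/121·(0))/(1+4/121) = 121/125 ≈ 0.968000
step 2 [1y] bond c/2=13/800: DF=(7941209/8000000 − 13/800·(0.968000))/(1+13/800) = 9613/10000 ≈ 0.961300
step 3 [1.5y] zero: DF = P = 9293/10000 ≈ 0.929300
step 4 [2y] bond c/2=21/800: DF=(10001/10000 − 21/800·(0.968000+0.961300+0.929300))/(1+21/800) = 4507/5000 ≈ 0.901400
step 5 [2.5y] zero: DF = P = 4301/5000 ≈ 0.860200
step 6 [3y] bond c/2=17/400: DF=(270673/250000 − 17/400·(0.968000+0.961300+0.929300+0.901400+0.860200))/(1+17/400) = 4251/5000 ≈ 0.850200
step 7 [3.5y] bond c/2=1/32: DF=(326591/320000 − 1/32·(0.968000+0.961300+0.929300+0.901400+0.860200+0.850200))/(1+1/32) = 8239/10000 ≈ 0.823900

1 1/2 121/125
2 1 9613/10000
3 3/2 9293/10000
4 2 4507/5000
5 5/2 4301/5000
6 3 4251/5000
7 7/2 8239/10000
s(1.5y) = (1/(9293/10000) − 1)/(3/2) = 1414/27879 ≈ 5.0719%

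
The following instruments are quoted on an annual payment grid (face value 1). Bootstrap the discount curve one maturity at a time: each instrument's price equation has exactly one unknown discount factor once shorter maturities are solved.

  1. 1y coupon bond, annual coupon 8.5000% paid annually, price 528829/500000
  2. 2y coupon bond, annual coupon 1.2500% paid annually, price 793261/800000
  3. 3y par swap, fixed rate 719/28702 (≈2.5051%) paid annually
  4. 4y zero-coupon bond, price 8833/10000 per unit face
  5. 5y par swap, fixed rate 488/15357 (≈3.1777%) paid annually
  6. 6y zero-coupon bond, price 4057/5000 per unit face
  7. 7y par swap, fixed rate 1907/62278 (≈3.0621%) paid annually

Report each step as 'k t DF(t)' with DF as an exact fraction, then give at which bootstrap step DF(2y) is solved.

step 1 [1y] bond c/1=17/200: DF=(528829/500000 − 17/200·(0))/(1+17/200) = 2437/2500 ≈ 0.974800
step 2 [2y] bond c/1=1/80: DF=(793261/800000 − 1/80·(0.974800))/(1+1/80) = 9673/10000 ≈ 0.967300
step 3 [3y] swap r/1=719/28702: DF=(1 − 719/28702·(0.974800+0.967300))/(1+719/28702) = 9281/10000 ≈ 0.928100
step 4 [4y] zero: DF = P = 8833/10000 ≈ 0.883300
step 5 [5y] swap r/1=488/15357: DF=(1 − 488/15357·(0.974800+0.967300+0.928100+0.883300))/(1+488/15357) = 1067/1250 ≈ 0.853600
step 6 [6y] zero: DF = P = 4057/5000 ≈ 0.811400
step 7 [7y] swap r/1=1907/62278: DF=(1 − 1907/62278·(0.974800+0.967300+0.928100+0.883300+0.853600+0.811400))/(1+1907/62278) = 8093/10000 ≈ 0.809300

1 1 2437/2500
2 2 9673/10000
3 3 9281/10000
4 4 8833/10000
5 5 1067/1250
6 6 4057/5000
7 7 8093/10000
DF(2y) is solved at step 2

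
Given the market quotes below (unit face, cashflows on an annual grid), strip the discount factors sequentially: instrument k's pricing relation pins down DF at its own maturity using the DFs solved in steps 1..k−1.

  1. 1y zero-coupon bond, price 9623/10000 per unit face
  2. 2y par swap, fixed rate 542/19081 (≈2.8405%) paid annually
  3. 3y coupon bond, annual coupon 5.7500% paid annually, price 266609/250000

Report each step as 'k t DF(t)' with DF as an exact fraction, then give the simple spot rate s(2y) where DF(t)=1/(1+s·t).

step 1 [1y] zero: DF = P = 9623/10000 ≈ 0.962300
step 2 [2y] swap r/1=542/19081: DF=(1 − 542/19081·(0.962300))/(1+542/19081) = 4729/5000 ≈ 0.945800
step 3 [3y] bond c/1=23/400: DF=(266609/250000 − 23/400·(0.962300+0.945800))/(1+23/400) = 9047/10000 ≈ 0.904700

1 1 9623/10000
2 2 4729/5000
3 3 9047/10000
s(2y) = (1/(4729/5000) − 1)/(2) = 271/9458 ≈ 2.8653%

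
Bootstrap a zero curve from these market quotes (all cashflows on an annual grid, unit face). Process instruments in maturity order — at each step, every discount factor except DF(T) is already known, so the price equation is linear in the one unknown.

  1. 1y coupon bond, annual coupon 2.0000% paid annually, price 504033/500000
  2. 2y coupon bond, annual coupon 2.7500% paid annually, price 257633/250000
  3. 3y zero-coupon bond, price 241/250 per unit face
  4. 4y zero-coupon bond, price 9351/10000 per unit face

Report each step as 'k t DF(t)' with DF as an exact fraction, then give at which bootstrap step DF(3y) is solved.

step 1 [1y] bond c/1=1/50: DF=(504033/500000 − 1/50·(0))/(1+1/50) = 9883/10000 ≈ 0.988300
step 2 [2y] bond c/1=11/400: DF=(257633/250000 − 11/400·(0.988300))/(1+11/400) = 1953/2000 ≈ 0.976500
step 3 [3y] zero: DF = P = 241/250 ≈ 0.964000
step 4 [4y] zero: DF = P = 9351/10000 ≈ 0.935100

1 1 9883/10000
2 2 1953/2000
3 3 241/250
4 4 9351/10000
DF(3y) is solved at step 3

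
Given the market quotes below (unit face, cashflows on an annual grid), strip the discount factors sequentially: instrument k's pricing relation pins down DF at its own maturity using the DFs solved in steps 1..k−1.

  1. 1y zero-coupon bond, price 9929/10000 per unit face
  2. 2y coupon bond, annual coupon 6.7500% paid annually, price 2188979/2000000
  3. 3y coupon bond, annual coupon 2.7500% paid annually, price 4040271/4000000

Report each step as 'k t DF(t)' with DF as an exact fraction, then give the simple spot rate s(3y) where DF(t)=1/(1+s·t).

1 1 9929/10000
2 2 77/80
3 3 9307/10000
s(3y) = (1/(9307/10000) − 1)/(3) = 231/9307 ≈ 2.4820%

step 1 [1y] zero: DF = P = 9929/10000 ≈ 0.992900
step 2 [2y] bond c/1=27/400: DF=(2188979/2000000 − 27/400·(0.992900))/(1+27/400) = 77/80 ≈ 0.962500
step 3 [3y] bond c/1=11/400: DF=(4040271/4000000 − 11/400·(0.992900+0.962500))/(1+11/400) = 9307/10000 ≈ 0.930700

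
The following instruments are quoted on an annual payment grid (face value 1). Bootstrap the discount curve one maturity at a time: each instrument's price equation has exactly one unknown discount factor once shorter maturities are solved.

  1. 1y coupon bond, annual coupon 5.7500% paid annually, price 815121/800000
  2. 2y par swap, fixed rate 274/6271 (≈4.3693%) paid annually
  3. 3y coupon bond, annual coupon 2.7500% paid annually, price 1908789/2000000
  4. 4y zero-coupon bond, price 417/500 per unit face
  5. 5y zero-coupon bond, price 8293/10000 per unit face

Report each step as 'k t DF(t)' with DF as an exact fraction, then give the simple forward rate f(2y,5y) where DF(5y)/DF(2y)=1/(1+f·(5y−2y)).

step 1 [1y] bond c/1=23/400: DF=(815121/800000 − 23/400·(0))/(1+23/400) = 1927/2000 ≈ 0.963500
step 2 [2y] swap r/1=274/6271: DF=(1 − 274/6271·(0.963500))/(1+274/6271) = 4589/5000 ≈ 0.917800
step 3 [3y] bond c/1=11/400: DF=(1908789/2000000 − 11/400·(0.963500+0.917800))/(1+11/400) = 1757/2000 ≈ 0.878500
step 4 [4y] zero: DF = P = 417/500 ≈ 0.834000
step 5 [5y] zero: DF = P = 8293/10000 ≈ 0.829300

1 1 1927/2000
2 2 4589/5000
3 3 1757/2000
4 4 417/500
5 5 8293/10000
f(2y,5y) = ((4589/5000)/(8293/10000) − 1)/(3) = 295/8293 ≈ 3.5572%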